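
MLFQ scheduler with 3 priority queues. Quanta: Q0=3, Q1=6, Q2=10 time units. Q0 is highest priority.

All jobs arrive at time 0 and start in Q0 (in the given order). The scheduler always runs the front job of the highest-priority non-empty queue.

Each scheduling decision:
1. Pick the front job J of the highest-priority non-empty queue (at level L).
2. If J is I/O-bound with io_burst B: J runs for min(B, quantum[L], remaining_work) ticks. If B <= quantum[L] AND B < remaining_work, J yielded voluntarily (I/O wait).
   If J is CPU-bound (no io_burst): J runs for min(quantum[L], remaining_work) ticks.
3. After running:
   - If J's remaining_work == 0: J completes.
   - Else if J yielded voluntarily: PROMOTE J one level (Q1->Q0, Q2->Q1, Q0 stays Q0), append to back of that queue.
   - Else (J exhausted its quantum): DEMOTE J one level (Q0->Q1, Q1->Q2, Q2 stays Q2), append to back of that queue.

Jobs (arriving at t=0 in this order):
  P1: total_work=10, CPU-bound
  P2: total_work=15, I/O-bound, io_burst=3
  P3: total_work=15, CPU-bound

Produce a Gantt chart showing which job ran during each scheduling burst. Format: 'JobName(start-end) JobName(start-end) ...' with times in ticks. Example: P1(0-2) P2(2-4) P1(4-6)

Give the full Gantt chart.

Answer: P1(0-3) P2(3-6) P3(6-9) P2(9-12) P2(12-15) P2(15-18) P2(18-21) P1(21-27) P3(27-33) P1(33-34) P3(34-40)

Derivation:
t=0-3: P1@Q0 runs 3, rem=7, quantum used, demote→Q1. Q0=[P2,P3] Q1=[P1] Q2=[]
t=3-6: P2@Q0 runs 3, rem=12, I/O yield, promote→Q0. Q0=[P3,P2] Q1=[P1] Q2=[]
t=6-9: P3@Q0 runs 3, rem=12, quantum used, demote→Q1. Q0=[P2] Q1=[P1,P3] Q2=[]
t=9-12: P2@Q0 runs 3, rem=9, I/O yield, promote→Q0. Q0=[P2] Q1=[P1,P3] Q2=[]
t=12-15: P2@Q0 runs 3, rem=6, I/O yield, promote→Q0. Q0=[P2] Q1=[P1,P3] Q2=[]
t=15-18: P2@Q0 runs 3, rem=3, I/O yield, promote→Q0. Q0=[P2] Q1=[P1,P3] Q2=[]
t=18-21: P2@Q0 runs 3, rem=0, completes. Q0=[] Q1=[P1,P3] Q2=[]
t=21-27: P1@Q1 runs 6, rem=1, quantum used, demote→Q2. Q0=[] Q1=[P3] Q2=[P1]
t=27-33: P3@Q1 runs 6, rem=6, quantum used, demote→Q2. Q0=[] Q1=[] Q2=[P1,P3]
t=33-34: P1@Q2 runs 1, rem=0, completes. Q0=[] Q1=[] Q2=[P3]
t=34-40: P3@Q2 runs 6, rem=0, completes. Q0=[] Q1=[] Q2=[]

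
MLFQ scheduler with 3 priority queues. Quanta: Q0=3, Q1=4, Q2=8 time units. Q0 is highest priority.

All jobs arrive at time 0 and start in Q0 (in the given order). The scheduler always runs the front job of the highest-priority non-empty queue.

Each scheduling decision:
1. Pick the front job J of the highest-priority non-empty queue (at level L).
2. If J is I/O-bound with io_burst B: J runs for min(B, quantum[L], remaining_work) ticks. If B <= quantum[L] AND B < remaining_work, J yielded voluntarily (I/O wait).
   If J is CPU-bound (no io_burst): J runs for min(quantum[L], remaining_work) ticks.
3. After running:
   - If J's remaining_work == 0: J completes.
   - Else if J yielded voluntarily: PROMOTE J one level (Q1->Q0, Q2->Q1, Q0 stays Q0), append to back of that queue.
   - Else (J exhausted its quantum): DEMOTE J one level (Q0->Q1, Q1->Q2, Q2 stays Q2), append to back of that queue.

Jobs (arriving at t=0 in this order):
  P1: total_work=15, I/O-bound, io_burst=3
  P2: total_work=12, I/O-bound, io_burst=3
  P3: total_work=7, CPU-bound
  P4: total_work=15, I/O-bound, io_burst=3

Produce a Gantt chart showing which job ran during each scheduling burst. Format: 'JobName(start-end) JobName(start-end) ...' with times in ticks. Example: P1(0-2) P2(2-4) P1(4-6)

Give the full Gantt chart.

Answer: P1(0-3) P2(3-6) P3(6-9) P4(9-12) P1(12-15) P2(15-18) P4(18-21) P1(21-24) P2(24-27) P4(27-30) P1(30-33) P2(33-36) P4(36-39) P1(39-42) P4(42-45) P3(45-49)

Derivation:
t=0-3: P1@Q0 runs 3, rem=12, I/O yield, promote→Q0. Q0=[P2,P3,P4,P1] Q1=[] Q2=[]
t=3-6: P2@Q0 runs 3, rem=9, I/O yield, promote→Q0. Q0=[P3,P4,P1,P2] Q1=[] Q2=[]
t=6-9: P3@Q0 runs 3, rem=4, quantum used, demote→Q1. Q0=[P4,P1,P2] Q1=[P3] Q2=[]
t=9-12: P4@Q0 runs 3, rem=12, I/O yield, promote→Q0. Q0=[P1,P2,P4] Q1=[P3] Q2=[]
t=12-15: P1@Q0 runs 3, rem=9, I/O yield, promote→Q0. Q0=[P2,P4,P1] Q1=[P3] Q2=[]
t=15-18: P2@Q0 runs 3, rem=6, I/O yield, promote→Q0. Q0=[P4,P1,P2] Q1=[P3] Q2=[]
t=18-21: P4@Q0 runs 3, rem=9, I/O yield, promote→Q0. Q0=[P1,P2,P4] Q1=[P3] Q2=[]
t=21-24: P1@Q0 runs 3, rem=6, I/O yield, promote→Q0. Q0=[P2,P4,P1] Q1=[P3] Q2=[]
t=24-27: P2@Q0 runs 3, rem=3, I/O yield, promote→Q0. Q0=[P4,P1,P2] Q1=[P3] Q2=[]
t=27-30: P4@Q0 runs 3, rem=6, I/O yield, promote→Q0. Q0=[P1,P2,P4] Q1=[P3] Q2=[]
t=30-33: P1@Q0 runs 3, rem=3, I/O yield, promote→Q0. Q0=[P2,P4,P1] Q1=[P3] Q2=[]
t=33-36: P2@Q0 runs 3, rem=0, completes. Q0=[P4,P1] Q1=[P3] Q2=[]
t=36-39: P4@Q0 runs 3, rem=3, I/O yield, promote→Q0. Q0=[P1,P4] Q1=[P3] Q2=[]
t=39-42: P1@Q0 runs 3, rem=0, completes. Q0=[P4] Q1=[P3] Q2=[]
t=42-45: P4@Q0 runs 3, rem=0, completes. Q0=[] Q1=[P3] Q2=[]
t=45-49: P3@Q1 runs 4, rem=0, completes. Q0=[] Q1=[] Q2=[]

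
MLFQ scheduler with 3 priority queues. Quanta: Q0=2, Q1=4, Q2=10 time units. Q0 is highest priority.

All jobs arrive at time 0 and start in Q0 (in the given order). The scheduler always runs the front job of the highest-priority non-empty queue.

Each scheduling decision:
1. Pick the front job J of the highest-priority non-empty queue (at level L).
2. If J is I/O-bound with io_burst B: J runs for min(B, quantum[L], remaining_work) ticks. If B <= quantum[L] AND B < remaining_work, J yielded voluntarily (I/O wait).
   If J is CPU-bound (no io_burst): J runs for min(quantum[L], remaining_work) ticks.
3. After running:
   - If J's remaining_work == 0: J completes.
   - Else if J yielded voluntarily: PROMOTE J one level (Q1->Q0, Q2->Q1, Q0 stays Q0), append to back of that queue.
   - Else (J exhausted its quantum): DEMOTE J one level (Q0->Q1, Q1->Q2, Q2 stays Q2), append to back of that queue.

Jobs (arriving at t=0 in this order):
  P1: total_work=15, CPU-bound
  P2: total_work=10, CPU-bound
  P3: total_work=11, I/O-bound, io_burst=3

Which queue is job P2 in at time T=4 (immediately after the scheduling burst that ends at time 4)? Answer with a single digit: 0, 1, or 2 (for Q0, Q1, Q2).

t=0-2: P1@Q0 runs 2, rem=13, quantum used, demote→Q1. Q0=[P2,P3] Q1=[P1] Q2=[]
t=2-4: P2@Q0 runs 2, rem=8, quantum used, demote→Q1. Q0=[P3] Q1=[P1,P2] Q2=[]
t=4-6: P3@Q0 runs 2, rem=9, quantum used, demote→Q1. Q0=[] Q1=[P1,P2,P3] Q2=[]
t=6-10: P1@Q1 runs 4, rem=9, quantum used, demote→Q2. Q0=[] Q1=[P2,P3] Q2=[P1]
t=10-14: P2@Q1 runs 4, rem=4, quantum used, demote→Q2. Q0=[] Q1=[P3] Q2=[P1,P2]
t=14-17: P3@Q1 runs 3, rem=6, I/O yield, promote→Q0. Q0=[P3] Q1=[] Q2=[P1,P2]
t=17-19: P3@Q0 runs 2, rem=4, quantum used, demote→Q1. Q0=[] Q1=[P3] Q2=[P1,P2]
t=19-22: P3@Q1 runs 3, rem=1, I/O yield, promote→Q0. Q0=[P3] Q1=[] Q2=[P1,P2]
t=22-23: P3@Q0 runs 1, rem=0, completes. Q0=[] Q1=[] Q2=[P1,P2]
t=23-32: P1@Q2 runs 9, rem=0, completes. Q0=[] Q1=[] Q2=[P2]
t=32-36: P2@Q2 runs 4, rem=0, completes. Q0=[] Q1=[] Q2=[]

Answer: 1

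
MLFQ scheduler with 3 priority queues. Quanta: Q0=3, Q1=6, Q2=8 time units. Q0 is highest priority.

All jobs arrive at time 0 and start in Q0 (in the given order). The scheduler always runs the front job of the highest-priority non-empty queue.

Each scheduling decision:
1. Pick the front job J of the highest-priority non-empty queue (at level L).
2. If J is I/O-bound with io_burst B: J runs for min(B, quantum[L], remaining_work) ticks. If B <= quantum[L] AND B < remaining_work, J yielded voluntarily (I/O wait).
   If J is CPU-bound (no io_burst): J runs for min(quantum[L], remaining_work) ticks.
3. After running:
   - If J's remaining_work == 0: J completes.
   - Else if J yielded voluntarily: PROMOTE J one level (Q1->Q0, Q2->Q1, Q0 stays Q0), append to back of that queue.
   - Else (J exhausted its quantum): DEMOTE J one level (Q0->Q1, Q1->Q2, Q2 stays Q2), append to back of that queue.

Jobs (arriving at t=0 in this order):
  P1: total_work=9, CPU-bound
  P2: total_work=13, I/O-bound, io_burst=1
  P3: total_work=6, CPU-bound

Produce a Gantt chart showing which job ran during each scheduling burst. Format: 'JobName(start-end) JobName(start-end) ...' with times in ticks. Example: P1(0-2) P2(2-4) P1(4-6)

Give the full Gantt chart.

Answer: P1(0-3) P2(3-4) P3(4-7) P2(7-8) P2(8-9) P2(9-10) P2(10-11) P2(11-12) P2(12-13) P2(13-14) P2(14-15) P2(15-16) P2(16-17) P2(17-18) P2(18-19) P1(19-25) P3(25-28)

Derivation:
t=0-3: P1@Q0 runs 3, rem=6, quantum used, demote→Q1. Q0=[P2,P3] Q1=[P1] Q2=[]
t=3-4: P2@Q0 runs 1, rem=12, I/O yield, promote→Q0. Q0=[P3,P2] Q1=[P1] Q2=[]
t=4-7: P3@Q0 runs 3, rem=3, quantum used, demote→Q1. Q0=[P2] Q1=[P1,P3] Q2=[]
t=7-8: P2@Q0 runs 1, rem=11, I/O yield, promote→Q0. Q0=[P2] Q1=[P1,P3] Q2=[]
t=8-9: P2@Q0 runs 1, rem=10, I/O yield, promote→Q0. Q0=[P2] Q1=[P1,P3] Q2=[]
t=9-10: P2@Q0 runs 1, rem=9, I/O yield, promote→Q0. Q0=[P2] Q1=[P1,P3] Q2=[]
t=10-11: P2@Q0 runs 1, rem=8, I/O yield, promote→Q0. Q0=[P2] Q1=[P1,P3] Q2=[]
t=11-12: P2@Q0 runs 1, rem=7, I/O yield, promote→Q0. Q0=[P2] Q1=[P1,P3] Q2=[]
t=12-13: P2@Q0 runs 1, rem=6, I/O yield, promote→Q0. Q0=[P2] Q1=[P1,P3] Q2=[]
t=13-14: P2@Q0 runs 1, rem=5, I/O yield, promote→Q0. Q0=[P2] Q1=[P1,P3] Q2=[]
t=14-15: P2@Q0 runs 1, rem=4, I/O yield, promote→Q0. Q0=[P2] Q1=[P1,P3] Q2=[]
t=15-16: P2@Q0 runs 1, rem=3, I/O yield, promote→Q0. Q0=[P2] Q1=[P1,P3] Q2=[]
t=16-17: P2@Q0 runs 1, rem=2, I/O yield, promote→Q0. Q0=[P2] Q1=[P1,P3] Q2=[]
t=17-18: P2@Q0 runs 1, rem=1, I/O yield, promote→Q0. Q0=[P2] Q1=[P1,P3] Q2=[]
t=18-19: P2@Q0 runs 1, rem=0, completes. Q0=[] Q1=[P1,P3] Q2=[]
t=19-25: P1@Q1 runs 6, rem=0, completes. Q0=[] Q1=[P3] Q2=[]
t=25-28: P3@Q1 runs 3, rem=0, completes. Q0=[] Q1=[] Q2=[]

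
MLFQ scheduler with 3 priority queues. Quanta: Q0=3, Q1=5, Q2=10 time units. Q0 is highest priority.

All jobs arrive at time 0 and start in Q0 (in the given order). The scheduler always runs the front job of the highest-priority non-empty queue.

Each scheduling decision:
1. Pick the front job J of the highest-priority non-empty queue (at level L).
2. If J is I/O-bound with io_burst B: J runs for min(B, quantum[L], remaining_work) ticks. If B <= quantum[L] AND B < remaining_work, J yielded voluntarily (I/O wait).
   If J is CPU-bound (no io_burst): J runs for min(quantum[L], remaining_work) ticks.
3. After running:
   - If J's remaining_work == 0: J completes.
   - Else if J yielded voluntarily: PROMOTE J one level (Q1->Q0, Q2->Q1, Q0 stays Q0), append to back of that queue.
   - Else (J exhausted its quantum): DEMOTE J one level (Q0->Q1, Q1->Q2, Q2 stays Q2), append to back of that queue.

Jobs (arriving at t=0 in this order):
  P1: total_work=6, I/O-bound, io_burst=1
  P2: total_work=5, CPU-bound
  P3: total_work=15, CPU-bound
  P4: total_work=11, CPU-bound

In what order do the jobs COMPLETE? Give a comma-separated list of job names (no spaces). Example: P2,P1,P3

t=0-1: P1@Q0 runs 1, rem=5, I/O yield, promote→Q0. Q0=[P2,P3,P4,P1] Q1=[] Q2=[]
t=1-4: P2@Q0 runs 3, rem=2, quantum used, demote→Q1. Q0=[P3,P4,P1] Q1=[P2] Q2=[]
t=4-7: P3@Q0 runs 3, rem=12, quantum used, demote→Q1. Q0=[P4,P1] Q1=[P2,P3] Q2=[]
t=7-10: P4@Q0 runs 3, rem=8, quantum used, demote→Q1. Q0=[P1] Q1=[P2,P3,P4] Q2=[]
t=10-11: P1@Q0 runs 1, rem=4, I/O yield, promote→Q0. Q0=[P1] Q1=[P2,P3,P4] Q2=[]
t=11-12: P1@Q0 runs 1, rem=3, I/O yield, promote→Q0. Q0=[P1] Q1=[P2,P3,P4] Q2=[]
t=12-13: P1@Q0 runs 1, rem=2, I/O yield, promote→Q0. Q0=[P1] Q1=[P2,P3,P4] Q2=[]
t=13-14: P1@Q0 runs 1, rem=1, I/O yield, promote→Q0. Q0=[P1] Q1=[P2,P3,P4] Q2=[]
t=14-15: P1@Q0 runs 1, rem=0, completes. Q0=[] Q1=[P2,P3,P4] Q2=[]
t=15-17: P2@Q1 runs 2, rem=0, completes. Q0=[] Q1=[P3,P4] Q2=[]
t=17-22: P3@Q1 runs 5, rem=7, quantum used, demote→Q2. Q0=[] Q1=[P4] Q2=[P3]
t=22-27: P4@Q1 runs 5, rem=3, quantum used, demote→Q2. Q0=[] Q1=[] Q2=[P3,P4]
t=27-34: P3@Q2 runs 7, rem=0, completes. Q0=[] Q1=[] Q2=[P4]
t=34-37: P4@Q2 runs 3, rem=0, completes. Q0=[] Q1=[] Q2=[]

Answer: P1,P2,P3,P4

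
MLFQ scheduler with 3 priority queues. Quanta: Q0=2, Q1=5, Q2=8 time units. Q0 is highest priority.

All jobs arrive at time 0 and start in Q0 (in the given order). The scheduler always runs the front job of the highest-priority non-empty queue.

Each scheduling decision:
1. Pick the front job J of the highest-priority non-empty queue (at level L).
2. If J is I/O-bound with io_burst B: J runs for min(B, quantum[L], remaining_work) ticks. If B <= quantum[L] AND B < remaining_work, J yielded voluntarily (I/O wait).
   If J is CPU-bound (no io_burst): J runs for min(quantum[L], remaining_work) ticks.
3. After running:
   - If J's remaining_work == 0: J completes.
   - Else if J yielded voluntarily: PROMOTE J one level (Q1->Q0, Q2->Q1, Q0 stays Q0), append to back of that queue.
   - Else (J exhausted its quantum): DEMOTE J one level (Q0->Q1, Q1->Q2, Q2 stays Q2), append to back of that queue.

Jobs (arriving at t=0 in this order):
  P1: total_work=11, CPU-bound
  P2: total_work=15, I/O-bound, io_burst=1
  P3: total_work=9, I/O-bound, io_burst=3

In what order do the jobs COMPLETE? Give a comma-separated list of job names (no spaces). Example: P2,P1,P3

t=0-2: P1@Q0 runs 2, rem=9, quantum used, demote→Q1. Q0=[P2,P3] Q1=[P1] Q2=[]
t=2-3: P2@Q0 runs 1, rem=14, I/O yield, promote→Q0. Q0=[P3,P2] Q1=[P1] Q2=[]
t=3-5: P3@Q0 runs 2, rem=7, quantum used, demote→Q1. Q0=[P2] Q1=[P1,P3] Q2=[]
t=5-6: P2@Q0 runs 1, rem=13, I/O yield, promote→Q0. Q0=[P2] Q1=[P1,P3] Q2=[]
t=6-7: P2@Q0 runs 1, rem=12, I/O yield, promote→Q0. Q0=[P2] Q1=[P1,P3] Q2=[]
t=7-8: P2@Q0 runs 1, rem=11, I/O yield, promote→Q0. Q0=[P2] Q1=[P1,P3] Q2=[]
t=8-9: P2@Q0 runs 1, rem=10, I/O yield, promote→Q0. Q0=[P2] Q1=[P1,P3] Q2=[]
t=9-10: P2@Q0 runs 1, rem=9, I/O yield, promote→Q0. Q0=[P2] Q1=[P1,P3] Q2=[]
t=10-11: P2@Q0 runs 1, rem=8, I/O yield, promote→Q0. Q0=[P2] Q1=[P1,P3] Q2=[]
t=11-12: P2@Q0 runs 1, rem=7, I/O yield, promote→Q0. Q0=[P2] Q1=[P1,P3] Q2=[]
t=12-13: P2@Q0 runs 1, rem=6, I/O yield, promote→Q0. Q0=[P2] Q1=[P1,P3] Q2=[]
t=13-14: P2@Q0 runs 1, rem=5, I/O yield, promote→Q0. Q0=[P2] Q1=[P1,P3] Q2=[]
t=14-15: P2@Q0 runs 1, rem=4, I/O yield, promote→Q0. Q0=[P2] Q1=[P1,P3] Q2=[]
t=15-16: P2@Q0 runs 1, rem=3, I/O yield, promote→Q0. Q0=[P2] Q1=[P1,P3] Q2=[]
t=16-17: P2@Q0 runs 1, rem=2, I/O yield, promote→Q0. Q0=[P2] Q1=[P1,P3] Q2=[]
t=17-18: P2@Q0 runs 1, rem=1, I/O yield, promote→Q0. Q0=[P2] Q1=[P1,P3] Q2=[]
t=18-19: P2@Q0 runs 1, rem=0, completes. Q0=[] Q1=[P1,P3] Q2=[]
t=19-24: P1@Q1 runs 5, rem=4, quantum used, demote→Q2. Q0=[] Q1=[P3] Q2=[P1]
t=24-27: P3@Q1 runs 3, rem=4, I/O yield, promote→Q0. Q0=[P3] Q1=[] Q2=[P1]
t=27-29: P3@Q0 runs 2, rem=2, quantum used, demote→Q1. Q0=[] Q1=[P3] Q2=[P1]
t=29-31: P3@Q1 runs 2, rem=0, completes. Q0=[] Q1=[] Q2=[P1]
t=31-35: P1@Q2 runs 4, rem=0, completes. Q0=[] Q1=[] Q2=[]

Answer: P2,P3,P1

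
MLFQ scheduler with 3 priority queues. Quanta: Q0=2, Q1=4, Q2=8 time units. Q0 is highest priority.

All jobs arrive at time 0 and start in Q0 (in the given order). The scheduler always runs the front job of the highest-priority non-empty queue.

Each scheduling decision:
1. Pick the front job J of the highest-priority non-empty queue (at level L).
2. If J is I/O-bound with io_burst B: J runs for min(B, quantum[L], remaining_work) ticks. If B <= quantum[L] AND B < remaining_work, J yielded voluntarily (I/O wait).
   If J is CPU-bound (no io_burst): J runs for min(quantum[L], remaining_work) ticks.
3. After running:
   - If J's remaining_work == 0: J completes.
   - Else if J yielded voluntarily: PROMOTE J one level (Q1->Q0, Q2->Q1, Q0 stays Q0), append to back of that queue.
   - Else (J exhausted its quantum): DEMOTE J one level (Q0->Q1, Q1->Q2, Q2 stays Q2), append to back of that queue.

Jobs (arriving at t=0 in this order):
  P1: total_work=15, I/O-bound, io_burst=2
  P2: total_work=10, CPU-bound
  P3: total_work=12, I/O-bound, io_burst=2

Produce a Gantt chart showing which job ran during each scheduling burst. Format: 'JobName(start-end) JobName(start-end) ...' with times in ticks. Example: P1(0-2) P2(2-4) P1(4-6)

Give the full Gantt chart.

t=0-2: P1@Q0 runs 2, rem=13, I/O yield, promote→Q0. Q0=[P2,P3,P1] Q1=[] Q2=[]
t=2-4: P2@Q0 runs 2, rem=8, quantum used, demote→Q1. Q0=[P3,P1] Q1=[P2] Q2=[]
t=4-6: P3@Q0 runs 2, rem=10, I/O yield, promote→Q0. Q0=[P1,P3] Q1=[P2] Q2=[]
t=6-8: P1@Q0 runs 2, rem=11, I/O yield, promote→Q0. Q0=[P3,P1] Q1=[P2] Q2=[]
t=8-10: P3@Q0 runs 2, rem=8, I/O yield, promote→Q0. Q0=[P1,P3] Q1=[P2] Q2=[]
t=10-12: P1@Q0 runs 2, rem=9, I/O yield, promote→Q0. Q0=[P3,P1] Q1=[P2] Q2=[]
t=12-14: P3@Q0 runs 2, rem=6, I/O yield, promote→Q0. Q0=[P1,P3] Q1=[P2] Q2=[]
t=14-16: P1@Q0 runs 2, rem=7, I/O yield, promote→Q0. Q0=[P3,P1] Q1=[P2] Q2=[]
t=16-18: P3@Q0 runs 2, rem=4, I/O yield, promote→Q0. Q0=[P1,P3] Q1=[P2] Q2=[]
t=18-20: P1@Q0 runs 2, rem=5, I/O yield, promote→Q0. Q0=[P3,P1] Q1=[P2] Q2=[]
t=20-22: P3@Q0 runs 2, rem=2, I/O yield, promote→Q0. Q0=[P1,P3] Q1=[P2] Q2=[]
t=22-24: P1@Q0 runs 2, rem=3, I/O yield, promote→Q0. Q0=[P3,P1] Q1=[P2] Q2=[]
t=24-26: P3@Q0 runs 2, rem=0, completes. Q0=[P1] Q1=[P2] Q2=[]
t=26-28: P1@Q0 runs 2, rem=1, I/O yield, promote→Q0. Q0=[P1] Q1=[P2] Q2=[]
t=28-29: P1@Q0 runs 1, rem=0, completes. Q0=[] Q1=[P2] Q2=[]
t=29-33: P2@Q1 runs 4, rem=4, quantum used, demote→Q2. Q0=[] Q1=[] Q2=[P2]
t=33-37: P2@Q2 runs 4, rem=0, completes. Q0=[] Q1=[] Q2=[]

Answer: P1(0-2) P2(2-4) P3(4-6) P1(6-8) P3(8-10) P1(10-12) P3(12-14) P1(14-16) P3(16-18) P1(18-20) P3(20-22) P1(22-24) P3(24-26) P1(26-28) P1(28-29) P2(29-33) P2(33-37)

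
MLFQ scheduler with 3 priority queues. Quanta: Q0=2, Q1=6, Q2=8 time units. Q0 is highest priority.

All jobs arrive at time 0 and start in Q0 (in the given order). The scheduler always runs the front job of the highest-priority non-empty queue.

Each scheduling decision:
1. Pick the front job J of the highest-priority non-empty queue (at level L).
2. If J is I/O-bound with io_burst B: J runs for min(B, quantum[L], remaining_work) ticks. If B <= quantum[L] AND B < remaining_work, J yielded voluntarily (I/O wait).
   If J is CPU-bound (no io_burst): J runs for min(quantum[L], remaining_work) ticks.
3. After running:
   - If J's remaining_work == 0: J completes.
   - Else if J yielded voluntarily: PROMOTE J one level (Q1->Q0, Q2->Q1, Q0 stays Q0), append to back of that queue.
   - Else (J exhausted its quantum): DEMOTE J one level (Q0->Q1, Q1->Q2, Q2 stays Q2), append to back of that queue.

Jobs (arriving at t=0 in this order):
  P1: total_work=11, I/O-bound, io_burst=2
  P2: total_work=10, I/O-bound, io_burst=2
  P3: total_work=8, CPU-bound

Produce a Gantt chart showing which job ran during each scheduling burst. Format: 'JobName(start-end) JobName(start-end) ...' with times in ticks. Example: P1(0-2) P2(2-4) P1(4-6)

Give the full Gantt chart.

t=0-2: P1@Q0 runs 2, rem=9, I/O yield, promote→Q0. Q0=[P2,P3,P1] Q1=[] Q2=[]
t=2-4: P2@Q0 runs 2, rem=8, I/O yield, promote→Q0. Q0=[P3,P1,P2] Q1=[] Q2=[]
t=4-6: P3@Q0 runs 2, rem=6, quantum used, demote→Q1. Q0=[P1,P2] Q1=[P3] Q2=[]
t=6-8: P1@Q0 runs 2, rem=7, I/O yield, promote→Q0. Q0=[P2,P1] Q1=[P3] Q2=[]
t=8-10: P2@Q0 runs 2, rem=6, I/O yield, promote→Q0. Q0=[P1,P2] Q1=[P3] Q2=[]
t=10-12: P1@Q0 runs 2, rem=5, I/O yield, promote→Q0. Q0=[P2,P1] Q1=[P3] Q2=[]
t=12-14: P2@Q0 runs 2, rem=4, I/O yield, promote→Q0. Q0=[P1,P2] Q1=[P3] Q2=[]
t=14-16: P1@Q0 runs 2, rem=3, I/O yield, promote→Q0. Q0=[P2,P1] Q1=[P3] Q2=[]
t=16-18: P2@Q0 runs 2, rem=2, I/O yield, promote→Q0. Q0=[P1,P2] Q1=[P3] Q2=[]
t=18-20: P1@Q0 runs 2, rem=1, I/O yield, promote→Q0. Q0=[P2,P1] Q1=[P3] Q2=[]
t=20-22: P2@Q0 runs 2, rem=0, completes. Q0=[P1] Q1=[P3] Q2=[]
t=22-23: P1@Q0 runs 1, rem=0, completes. Q0=[] Q1=[P3] Q2=[]
t=23-29: P3@Q1 runs 6, rem=0, completes. Q0=[] Q1=[] Q2=[]

Answer: P1(0-2) P2(2-4) P3(4-6) P1(6-8) P2(8-10) P1(10-12) P2(12-14) P1(14-16) P2(16-18) P1(18-20) P2(20-22) P1(22-23) P3(23-29)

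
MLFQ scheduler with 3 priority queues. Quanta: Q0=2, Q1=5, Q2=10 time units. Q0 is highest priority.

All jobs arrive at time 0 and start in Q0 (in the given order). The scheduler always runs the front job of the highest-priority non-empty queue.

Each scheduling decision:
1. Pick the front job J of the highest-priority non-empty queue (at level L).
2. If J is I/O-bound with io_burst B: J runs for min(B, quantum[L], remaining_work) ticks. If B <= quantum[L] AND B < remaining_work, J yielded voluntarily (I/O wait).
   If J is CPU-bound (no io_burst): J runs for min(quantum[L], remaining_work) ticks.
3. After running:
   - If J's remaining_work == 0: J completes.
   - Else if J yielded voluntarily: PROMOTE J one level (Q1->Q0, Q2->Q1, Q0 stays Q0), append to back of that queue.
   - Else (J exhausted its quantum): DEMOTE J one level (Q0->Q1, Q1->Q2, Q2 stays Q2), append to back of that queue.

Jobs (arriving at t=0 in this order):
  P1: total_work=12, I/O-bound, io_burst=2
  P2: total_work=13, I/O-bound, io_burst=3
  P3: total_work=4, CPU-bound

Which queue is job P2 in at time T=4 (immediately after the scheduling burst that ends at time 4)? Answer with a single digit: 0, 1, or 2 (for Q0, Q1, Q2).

Answer: 1

Derivation:
t=0-2: P1@Q0 runs 2, rem=10, I/O yield, promote→Q0. Q0=[P2,P3,P1] Q1=[] Q2=[]
t=2-4: P2@Q0 runs 2, rem=11, quantum used, demote→Q1. Q0=[P3,P1] Q1=[P2] Q2=[]
t=4-6: P3@Q0 runs 2, rem=2, quantum used, demote→Q1. Q0=[P1] Q1=[P2,P3] Q2=[]
t=6-8: P1@Q0 runs 2, rem=8, I/O yield, promote→Q0. Q0=[P1] Q1=[P2,P3] Q2=[]
t=8-10: P1@Q0 runs 2, rem=6, I/O yield, promote→Q0. Q0=[P1] Q1=[P2,P3] Q2=[]
t=10-12: P1@Q0 runs 2, rem=4, I/O yield, promote→Q0. Q0=[P1] Q1=[P2,P3] Q2=[]
t=12-14: P1@Q0 runs 2, rem=2, I/O yield, promote→Q0. Q0=[P1] Q1=[P2,P3] Q2=[]
t=14-16: P1@Q0 runs 2, rem=0, completes. Q0=[] Q1=[P2,P3] Q2=[]
t=16-19: P2@Q1 runs 3, rem=8, I/O yield, promote→Q0. Q0=[P2] Q1=[P3] Q2=[]
t=19-21: P2@Q0 runs 2, rem=6, quantum used, demote→Q1. Q0=[] Q1=[P3,P2] Q2=[]
t=21-23: P3@Q1 runs 2, rem=0, completes. Q0=[] Q1=[P2] Q2=[]
t=23-26: P2@Q1 runs 3, rem=3, I/O yield, promote→Q0. Q0=[P2] Q1=[] Q2=[]
t=26-28: P2@Q0 runs 2, rem=1, quantum used, demote→Q1. Q0=[] Q1=[P2] Q2=[]
t=28-29: P2@Q1 runs 1, rem=0, completes. Q0=[] Q1=[] Q2=[]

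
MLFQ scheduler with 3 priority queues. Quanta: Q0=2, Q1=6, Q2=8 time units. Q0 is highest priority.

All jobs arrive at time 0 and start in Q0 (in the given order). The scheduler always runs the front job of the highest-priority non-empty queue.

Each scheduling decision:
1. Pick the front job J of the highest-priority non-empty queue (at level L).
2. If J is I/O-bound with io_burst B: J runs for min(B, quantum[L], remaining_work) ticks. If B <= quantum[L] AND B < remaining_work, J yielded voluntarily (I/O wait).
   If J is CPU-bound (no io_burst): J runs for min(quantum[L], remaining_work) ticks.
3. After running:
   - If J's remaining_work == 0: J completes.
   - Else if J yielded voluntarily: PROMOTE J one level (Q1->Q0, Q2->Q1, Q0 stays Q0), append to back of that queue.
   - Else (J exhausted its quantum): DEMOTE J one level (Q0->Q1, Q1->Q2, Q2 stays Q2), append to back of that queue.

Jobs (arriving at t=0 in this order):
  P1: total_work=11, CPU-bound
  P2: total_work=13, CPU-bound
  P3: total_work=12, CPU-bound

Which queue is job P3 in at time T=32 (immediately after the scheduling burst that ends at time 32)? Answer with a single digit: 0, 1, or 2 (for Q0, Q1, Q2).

t=0-2: P1@Q0 runs 2, rem=9, quantum used, demote→Q1. Q0=[P2,P3] Q1=[P1] Q2=[]
t=2-4: P2@Q0 runs 2, rem=11, quantum used, demote→Q1. Q0=[P3] Q1=[P1,P2] Q2=[]
t=4-6: P3@Q0 runs 2, rem=10, quantum used, demote→Q1. Q0=[] Q1=[P1,P2,P3] Q2=[]
t=6-12: P1@Q1 runs 6, rem=3, quantum used, demote→Q2. Q0=[] Q1=[P2,P3] Q2=[P1]
t=12-18: P2@Q1 runs 6, rem=5, quantum used, demote→Q2. Q0=[] Q1=[P3] Q2=[P1,P2]
t=18-24: P3@Q1 runs 6, rem=4, quantum used, demote→Q2. Q0=[] Q1=[] Q2=[P1,P2,P3]
t=24-27: P1@Q2 runs 3, rem=0, completes. Q0=[] Q1=[] Q2=[P2,P3]
t=27-32: P2@Q2 runs 5, rem=0, completes. Q0=[] Q1=[] Q2=[P3]
t=32-36: P3@Q2 runs 4, rem=0, completes. Q0=[] Q1=[] Q2=[]

Answer: 2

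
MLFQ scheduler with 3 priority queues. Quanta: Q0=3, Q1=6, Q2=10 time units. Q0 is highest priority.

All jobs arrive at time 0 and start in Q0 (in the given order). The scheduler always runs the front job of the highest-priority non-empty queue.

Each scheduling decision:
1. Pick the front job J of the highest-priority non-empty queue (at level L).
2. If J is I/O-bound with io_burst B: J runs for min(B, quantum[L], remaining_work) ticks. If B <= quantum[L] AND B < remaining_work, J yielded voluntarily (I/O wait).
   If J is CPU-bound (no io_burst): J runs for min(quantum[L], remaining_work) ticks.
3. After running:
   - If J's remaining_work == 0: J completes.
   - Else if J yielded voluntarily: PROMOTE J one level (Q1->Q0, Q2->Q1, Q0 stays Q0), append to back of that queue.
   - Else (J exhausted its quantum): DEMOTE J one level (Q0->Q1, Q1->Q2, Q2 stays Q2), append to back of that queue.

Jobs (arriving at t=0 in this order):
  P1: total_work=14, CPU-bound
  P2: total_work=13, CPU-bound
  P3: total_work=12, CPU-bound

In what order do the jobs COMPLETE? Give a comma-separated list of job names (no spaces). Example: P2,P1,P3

t=0-3: P1@Q0 runs 3, rem=11, quantum used, demote→Q1. Q0=[P2,P3] Q1=[P1] Q2=[]
t=3-6: P2@Q0 runs 3, rem=10, quantum used, demote→Q1. Q0=[P3] Q1=[P1,P2] Q2=[]
t=6-9: P3@Q0 runs 3, rem=9, quantum used, demote→Q1. Q0=[] Q1=[P1,P2,P3] Q2=[]
t=9-15: P1@Q1 runs 6, rem=5, quantum used, demote→Q2. Q0=[] Q1=[P2,P3] Q2=[P1]
t=15-21: P2@Q1 runs 6, rem=4, quantum used, demote→Q2. Q0=[] Q1=[P3] Q2=[P1,P2]
t=21-27: P3@Q1 runs 6, rem=3, quantum used, demote→Q2. Q0=[] Q1=[] Q2=[P1,P2,P3]
t=27-32: P1@Q2 runs 5, rem=0, completes. Q0=[] Q1=[] Q2=[P2,P3]
t=32-36: P2@Q2 runs 4, rem=0, completes. Q0=[] Q1=[] Q2=[P3]
t=36-39: P3@Q2 runs 3, rem=0, completes. Q0=[] Q1=[] Q2=[]

Answer: P1,P2,P3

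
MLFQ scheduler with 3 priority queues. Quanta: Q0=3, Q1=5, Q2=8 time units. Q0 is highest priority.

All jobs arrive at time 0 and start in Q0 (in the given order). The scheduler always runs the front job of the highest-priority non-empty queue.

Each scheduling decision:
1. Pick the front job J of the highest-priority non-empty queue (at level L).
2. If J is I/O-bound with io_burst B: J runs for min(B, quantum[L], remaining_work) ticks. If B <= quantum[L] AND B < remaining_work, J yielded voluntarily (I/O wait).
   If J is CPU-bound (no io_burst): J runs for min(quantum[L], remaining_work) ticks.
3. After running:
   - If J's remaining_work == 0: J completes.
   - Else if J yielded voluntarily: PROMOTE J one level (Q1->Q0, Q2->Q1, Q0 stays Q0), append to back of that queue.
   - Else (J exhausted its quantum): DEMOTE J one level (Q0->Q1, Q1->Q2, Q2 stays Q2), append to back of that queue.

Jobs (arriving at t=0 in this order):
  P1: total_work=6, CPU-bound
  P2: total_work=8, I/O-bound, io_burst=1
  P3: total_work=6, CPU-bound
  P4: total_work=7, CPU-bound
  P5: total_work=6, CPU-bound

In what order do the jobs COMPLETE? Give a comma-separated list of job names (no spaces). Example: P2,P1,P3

t=0-3: P1@Q0 runs 3, rem=3, quantum used, demote→Q1. Q0=[P2,P3,P4,P5] Q1=[P1] Q2=[]
t=3-4: P2@Q0 runs 1, rem=7, I/O yield, promote→Q0. Q0=[P3,P4,P5,P2] Q1=[P1] Q2=[]
t=4-7: P3@Q0 runs 3, rem=3, quantum used, demote→Q1. Q0=[P4,P5,P2] Q1=[P1,P3] Q2=[]
t=7-10: P4@Q0 runs 3, rem=4, quantum used, demote→Q1. Q0=[P5,P2] Q1=[P1,P3,P4] Q2=[]
t=10-13: P5@Q0 runs 3, rem=3, quantum used, demote→Q1. Q0=[P2] Q1=[P1,P3,P4,P5] Q2=[]
t=13-14: P2@Q0 runs 1, rem=6, I/O yield, promote→Q0. Q0=[P2] Q1=[P1,P3,P4,P5] Q2=[]
t=14-15: P2@Q0 runs 1, rem=5, I/O yield, promote→Q0. Q0=[P2] Q1=[P1,P3,P4,P5] Q2=[]
t=15-16: P2@Q0 runs 1, rem=4, I/O yield, promote→Q0. Q0=[P2] Q1=[P1,P3,P4,P5] Q2=[]
t=16-17: P2@Q0 runs 1, rem=3, I/O yield, promote→Q0. Q0=[P2] Q1=[P1,P3,P4,P5] Q2=[]
t=17-18: P2@Q0 runs 1, rem=2, I/O yield, promote→Q0. Q0=[P2] Q1=[P1,P3,P4,P5] Q2=[]
t=18-19: P2@Q0 runs 1, rem=1, I/O yield, promote→Q0. Q0=[P2] Q1=[P1,P3,P4,P5] Q2=[]
t=19-20: P2@Q0 runs 1, rem=0, completes. Q0=[] Q1=[P1,P3,P4,P5] Q2=[]
t=20-23: P1@Q1 runs 3, rem=0, completes. Q0=[] Q1=[P3,P4,P5] Q2=[]
t=23-26: P3@Q1 runs 3, rem=0, completes. Q0=[] Q1=[P4,P5] Q2=[]
t=26-30: P4@Q1 runs 4, rem=0, completes. Q0=[] Q1=[P5] Q2=[]
t=30-33: P5@Q1 runs 3, rem=0, completes. Q0=[] Q1=[] Q2=[]

Answer: P2,P1,P3,P4,P5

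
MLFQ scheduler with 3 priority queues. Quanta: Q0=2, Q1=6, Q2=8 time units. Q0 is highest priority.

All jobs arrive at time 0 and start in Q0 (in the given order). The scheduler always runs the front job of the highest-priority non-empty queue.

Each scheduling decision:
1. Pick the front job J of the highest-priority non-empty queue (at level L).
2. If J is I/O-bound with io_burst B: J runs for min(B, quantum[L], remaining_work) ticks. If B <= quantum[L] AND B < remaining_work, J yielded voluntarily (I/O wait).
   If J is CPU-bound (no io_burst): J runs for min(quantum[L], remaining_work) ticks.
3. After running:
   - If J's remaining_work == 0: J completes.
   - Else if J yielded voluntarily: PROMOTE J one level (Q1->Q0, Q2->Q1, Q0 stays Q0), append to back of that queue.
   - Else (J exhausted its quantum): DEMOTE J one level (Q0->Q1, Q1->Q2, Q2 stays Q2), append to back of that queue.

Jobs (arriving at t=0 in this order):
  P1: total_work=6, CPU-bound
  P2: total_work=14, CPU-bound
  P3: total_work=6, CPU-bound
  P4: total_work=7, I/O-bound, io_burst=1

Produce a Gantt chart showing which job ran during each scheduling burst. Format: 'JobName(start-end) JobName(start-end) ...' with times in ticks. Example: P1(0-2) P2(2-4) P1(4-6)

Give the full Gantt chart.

t=0-2: P1@Q0 runs 2, rem=4, quantum used, demote→Q1. Q0=[P2,P3,P4] Q1=[P1] Q2=[]
t=2-4: P2@Q0 runs 2, rem=12, quantum used, demote→Q1. Q0=[P3,P4] Q1=[P1,P2] Q2=[]
t=4-6: P3@Q0 runs 2, rem=4, quantum used, demote→Q1. Q0=[P4] Q1=[P1,P2,P3] Q2=[]
t=6-7: P4@Q0 runs 1, rem=6, I/O yield, promote→Q0. Q0=[P4] Q1=[P1,P2,P3] Q2=[]
t=7-8: P4@Q0 runs 1, rem=5, I/O yield, promote→Q0. Q0=[P4] Q1=[P1,P2,P3] Q2=[]
t=8-9: P4@Q0 runs 1, rem=4, I/O yield, promote→Q0. Q0=[P4] Q1=[P1,P2,P3] Q2=[]
t=9-10: P4@Q0 runs 1, rem=3, I/O yield, promote→Q0. Q0=[P4] Q1=[P1,P2,P3] Q2=[]
t=10-11: P4@Q0 runs 1, rem=2, I/O yield, promote→Q0. Q0=[P4] Q1=[P1,P2,P3] Q2=[]
t=11-12: P4@Q0 runs 1, rem=1, I/O yield, promote→Q0. Q0=[P4] Q1=[P1,P2,P3] Q2=[]
t=12-13: P4@Q0 runs 1, rem=0, completes. Q0=[] Q1=[P1,P2,P3] Q2=[]
t=13-17: P1@Q1 runs 4, rem=0, completes. Q0=[] Q1=[P2,P3] Q2=[]
t=17-23: P2@Q1 runs 6, rem=6, quantum used, demote→Q2. Q0=[] Q1=[P3] Q2=[P2]
t=23-27: P3@Q1 runs 4, rem=0, completes. Q0=[] Q1=[] Q2=[P2]
t=27-33: P2@Q2 runs 6, rem=0, completes. Q0=[] Q1=[] Q2=[]

Answer: P1(0-2) P2(2-4) P3(4-6) P4(6-7) P4(7-8) P4(8-9) P4(9-10) P4(10-11) P4(11-12) P4(12-13) P1(13-17) P2(17-23) P3(23-27) P2(27-33)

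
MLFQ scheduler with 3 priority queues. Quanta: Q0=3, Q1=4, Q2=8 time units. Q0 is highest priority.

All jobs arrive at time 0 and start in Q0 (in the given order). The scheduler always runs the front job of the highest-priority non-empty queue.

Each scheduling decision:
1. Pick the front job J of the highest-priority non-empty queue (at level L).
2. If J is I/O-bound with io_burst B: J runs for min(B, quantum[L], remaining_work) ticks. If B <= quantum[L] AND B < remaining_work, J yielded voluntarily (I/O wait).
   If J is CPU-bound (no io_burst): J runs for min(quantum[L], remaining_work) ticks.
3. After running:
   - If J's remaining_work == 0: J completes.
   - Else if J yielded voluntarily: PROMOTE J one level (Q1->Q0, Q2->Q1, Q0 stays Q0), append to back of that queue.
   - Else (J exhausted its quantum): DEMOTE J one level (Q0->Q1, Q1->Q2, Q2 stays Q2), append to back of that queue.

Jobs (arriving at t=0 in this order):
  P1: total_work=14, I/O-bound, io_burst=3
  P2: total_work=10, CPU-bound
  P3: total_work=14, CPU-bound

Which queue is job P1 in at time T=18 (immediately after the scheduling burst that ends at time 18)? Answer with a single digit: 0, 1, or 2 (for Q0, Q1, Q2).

t=0-3: P1@Q0 runs 3, rem=11, I/O yield, promote→Q0. Q0=[P2,P3,P1] Q1=[] Q2=[]
t=3-6: P2@Q0 runs 3, rem=7, quantum used, demote→Q1. Q0=[P3,P1] Q1=[P2] Q2=[]
t=6-9: P3@Q0 runs 3, rem=11, quantum used, demote→Q1. Q0=[P1] Q1=[P2,P3] Q2=[]
t=9-12: P1@Q0 runs 3, rem=8, I/O yield, promote→Q0. Q0=[P1] Q1=[P2,P3] Q2=[]
t=12-15: P1@Q0 runs 3, rem=5, I/O yield, promote→Q0. Q0=[P1] Q1=[P2,P3] Q2=[]
t=15-18: P1@Q0 runs 3, rem=2, I/O yield, promote→Q0. Q0=[P1] Q1=[P2,P3] Q2=[]
t=18-20: P1@Q0 runs 2, rem=0, completes. Q0=[] Q1=[P2,P3] Q2=[]
t=20-24: P2@Q1 runs 4, rem=3, quantum used, demote→Q2. Q0=[] Q1=[P3] Q2=[P2]
t=24-28: P3@Q1 runs 4, rem=7, quantum used, demote→Q2. Q0=[] Q1=[] Q2=[P2,P3]
t=28-31: P2@Q2 runs 3, rem=0, completes. Q0=[] Q1=[] Q2=[P3]
t=31-38: P3@Q2 runs 7, rem=0, completes. Q0=[] Q1=[] Q2=[]

Answer: 0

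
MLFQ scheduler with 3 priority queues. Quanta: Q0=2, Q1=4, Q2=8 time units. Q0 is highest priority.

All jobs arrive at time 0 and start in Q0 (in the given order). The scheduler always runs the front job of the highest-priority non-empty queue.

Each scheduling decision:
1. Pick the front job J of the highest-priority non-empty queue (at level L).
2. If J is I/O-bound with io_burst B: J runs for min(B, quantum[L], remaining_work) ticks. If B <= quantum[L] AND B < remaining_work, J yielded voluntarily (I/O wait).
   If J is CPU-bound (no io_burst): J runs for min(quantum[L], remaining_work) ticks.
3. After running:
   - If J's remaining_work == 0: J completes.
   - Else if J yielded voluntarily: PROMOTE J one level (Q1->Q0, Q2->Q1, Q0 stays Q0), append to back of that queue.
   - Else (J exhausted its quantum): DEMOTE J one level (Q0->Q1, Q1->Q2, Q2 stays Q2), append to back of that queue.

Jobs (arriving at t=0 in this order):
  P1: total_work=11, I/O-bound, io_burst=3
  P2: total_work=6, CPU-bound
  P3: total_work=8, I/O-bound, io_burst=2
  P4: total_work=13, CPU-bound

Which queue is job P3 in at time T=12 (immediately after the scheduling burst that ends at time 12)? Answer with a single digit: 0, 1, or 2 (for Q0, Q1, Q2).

Answer: 0

Derivation:
t=0-2: P1@Q0 runs 2, rem=9, quantum used, demote→Q1. Q0=[P2,P3,P4] Q1=[P1] Q2=[]
t=2-4: P2@Q0 runs 2, rem=4, quantum used, demote→Q1. Q0=[P3,P4] Q1=[P1,P2] Q2=[]
t=4-6: P3@Q0 runs 2, rem=6, I/O yield, promote→Q0. Q0=[P4,P3] Q1=[P1,P2] Q2=[]
t=6-8: P4@Q0 runs 2, rem=11, quantum used, demote→Q1. Q0=[P3] Q1=[P1,P2,P4] Q2=[]
t=8-10: P3@Q0 runs 2, rem=4, I/O yield, promote→Q0. Q0=[P3] Q1=[P1,P2,P4] Q2=[]
t=10-12: P3@Q0 runs 2, rem=2, I/O yield, promote→Q0. Q0=[P3] Q1=[P1,P2,P4] Q2=[]
t=12-14: P3@Q0 runs 2, rem=0, completes. Q0=[] Q1=[P1,P2,P4] Q2=[]
t=14-17: P1@Q1 runs 3, rem=6, I/O yield, promote→Q0. Q0=[P1] Q1=[P2,P4] Q2=[]
t=17-19: P1@Q0 runs 2, rem=4, quantum used, demote→Q1. Q0=[] Q1=[P2,P4,P1] Q2=[]
t=19-23: P2@Q1 runs 4, rem=0, completes. Q0=[] Q1=[P4,P1] Q2=[]
t=23-27: P4@Q1 runs 4, rem=7, quantum used, demote→Q2. Q0=[] Q1=[P1] Q2=[P4]
t=27-30: P1@Q1 runs 3, rem=1, I/O yield, promote→Q0. Q0=[P1] Q1=[] Q2=[P4]
t=30-31: P1@Q0 runs 1, rem=0, completes. Q0=[] Q1=[] Q2=[P4]
t=31-38: P4@Q2 runs 7, rem=0, completes. Q0=[] Q1=[] Q2=[]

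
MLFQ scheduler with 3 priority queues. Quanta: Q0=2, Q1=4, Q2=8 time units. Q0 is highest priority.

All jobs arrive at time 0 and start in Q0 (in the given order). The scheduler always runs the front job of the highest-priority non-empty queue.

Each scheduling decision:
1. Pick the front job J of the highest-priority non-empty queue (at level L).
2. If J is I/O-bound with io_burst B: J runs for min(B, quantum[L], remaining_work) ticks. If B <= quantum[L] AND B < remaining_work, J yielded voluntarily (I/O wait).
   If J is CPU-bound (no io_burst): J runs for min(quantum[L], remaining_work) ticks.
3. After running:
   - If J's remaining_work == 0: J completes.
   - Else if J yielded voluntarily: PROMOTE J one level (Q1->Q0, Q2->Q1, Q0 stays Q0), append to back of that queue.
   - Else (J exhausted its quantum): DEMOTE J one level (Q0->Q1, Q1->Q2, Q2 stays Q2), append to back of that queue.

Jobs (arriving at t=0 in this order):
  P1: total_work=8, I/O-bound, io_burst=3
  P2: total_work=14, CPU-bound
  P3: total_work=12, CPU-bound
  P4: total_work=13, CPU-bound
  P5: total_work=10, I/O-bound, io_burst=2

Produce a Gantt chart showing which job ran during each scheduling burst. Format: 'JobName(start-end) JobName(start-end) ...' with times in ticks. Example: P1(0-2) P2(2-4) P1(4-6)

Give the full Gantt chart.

t=0-2: P1@Q0 runs 2, rem=6, quantum used, demote→Q1. Q0=[P2,P3,P4,P5] Q1=[P1] Q2=[]
t=2-4: P2@Q0 runs 2, rem=12, quantum used, demote→Q1. Q0=[P3,P4,P5] Q1=[P1,P2] Q2=[]
t=4-6: P3@Q0 runs 2, rem=10, quantum used, demote→Q1. Q0=[P4,P5] Q1=[P1,P2,P3] Q2=[]
t=6-8: P4@Q0 runs 2, rem=11, quantum used, demote→Q1. Q0=[P5] Q1=[P1,P2,P3,P4] Q2=[]
t=8-10: P5@Q0 runs 2, rem=8, I/O yield, promote→Q0. Q0=[P5] Q1=[P1,P2,P3,P4] Q2=[]
t=10-12: P5@Q0 runs 2, rem=6, I/O yield, promote→Q0. Q0=[P5] Q1=[P1,P2,P3,P4] Q2=[]
t=12-14: P5@Q0 runs 2, rem=4, I/O yield, promote→Q0. Q0=[P5] Q1=[P1,P2,P3,P4] Q2=[]
t=14-16: P5@Q0 runs 2, rem=2, I/O yield, promote→Q0. Q0=[P5] Q1=[P1,P2,P3,P4] Q2=[]
t=16-18: P5@Q0 runs 2, rem=0, completes. Q0=[] Q1=[P1,P2,P3,P4] Q2=[]
t=18-21: P1@Q1 runs 3, rem=3, I/O yield, promote→Q0. Q0=[P1] Q1=[P2,P3,P4] Q2=[]
t=21-23: P1@Q0 runs 2, rem=1, quantum used, demote→Q1. Q0=[] Q1=[P2,P3,P4,P1] Q2=[]
t=23-27: P2@Q1 runs 4, rem=8, quantum used, demote→Q2. Q0=[] Q1=[P3,P4,P1] Q2=[P2]
t=27-31: P3@Q1 runs 4, rem=6, quantum used, demote→Q2. Q0=[] Q1=[P4,P1] Q2=[P2,P3]
t=31-35: P4@Q1 runs 4, rem=7, quantum used, demote→Q2. Q0=[] Q1=[P1] Q2=[P2,P3,P4]
t=35-36: P1@Q1 runs 1, rem=0, completes. Q0=[] Q1=[] Q2=[P2,P3,P4]
t=36-44: P2@Q2 runs 8, rem=0, completes. Q0=[] Q1=[] Q2=[P3,P4]
t=44-50: P3@Q2 runs 6, rem=0, completes. Q0=[] Q1=[] Q2=[P4]
t=50-57: P4@Q2 runs 7, rem=0, completes. Q0=[] Q1=[] Q2=[]

Answer: P1(0-2) P2(2-4) P3(4-6) P4(6-8) P5(8-10) P5(10-12) P5(12-14) P5(14-16) P5(16-18) P1(18-21) P1(21-23) P2(23-27) P3(27-31) P4(31-35) P1(35-36) P2(36-44) P3(44-50) P4(50-57)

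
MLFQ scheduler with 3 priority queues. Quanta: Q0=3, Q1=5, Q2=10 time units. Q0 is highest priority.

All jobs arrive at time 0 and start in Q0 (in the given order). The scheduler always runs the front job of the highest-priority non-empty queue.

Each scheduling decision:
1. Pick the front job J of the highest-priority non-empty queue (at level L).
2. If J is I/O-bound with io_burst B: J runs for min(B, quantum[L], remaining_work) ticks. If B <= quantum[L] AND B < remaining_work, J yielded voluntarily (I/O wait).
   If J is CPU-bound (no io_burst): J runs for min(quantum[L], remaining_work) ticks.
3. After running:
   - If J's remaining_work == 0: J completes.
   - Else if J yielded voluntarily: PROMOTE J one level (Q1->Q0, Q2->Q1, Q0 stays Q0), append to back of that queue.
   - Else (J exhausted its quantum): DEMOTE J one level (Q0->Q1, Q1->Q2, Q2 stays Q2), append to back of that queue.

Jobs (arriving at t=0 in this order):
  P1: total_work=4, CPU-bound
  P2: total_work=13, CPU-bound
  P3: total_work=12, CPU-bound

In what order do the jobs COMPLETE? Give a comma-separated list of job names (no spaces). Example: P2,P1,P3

Answer: P1,P2,P3

Derivation:
t=0-3: P1@Q0 runs 3, rem=1, quantum used, demote→Q1. Q0=[P2,P3] Q1=[P1] Q2=[]
t=3-6: P2@Q0 runs 3, rem=10, quantum used, demote→Q1. Q0=[P3] Q1=[P1,P2] Q2=[]
t=6-9: P3@Q0 runs 3, rem=9, quantum used, demote→Q1. Q0=[] Q1=[P1,P2,P3] Q2=[]
t=9-10: P1@Q1 runs 1, rem=0, completes. Q0=[] Q1=[P2,P3] Q2=[]
t=10-15: P2@Q1 runs 5, rem=5, quantum used, demote→Q2. Q0=[] Q1=[P3] Q2=[P2]
t=15-20: P3@Q1 runs 5, rem=4, quantum used, demote→Q2. Q0=[] Q1=[] Q2=[P2,P3]
t=20-25: P2@Q2 runs 5, rem=0, completes. Q0=[] Q1=[] Q2=[P3]
t=25-29: P3@Q2 runs 4, rem=0, completes. Q0=[] Q1=[] Q2=[]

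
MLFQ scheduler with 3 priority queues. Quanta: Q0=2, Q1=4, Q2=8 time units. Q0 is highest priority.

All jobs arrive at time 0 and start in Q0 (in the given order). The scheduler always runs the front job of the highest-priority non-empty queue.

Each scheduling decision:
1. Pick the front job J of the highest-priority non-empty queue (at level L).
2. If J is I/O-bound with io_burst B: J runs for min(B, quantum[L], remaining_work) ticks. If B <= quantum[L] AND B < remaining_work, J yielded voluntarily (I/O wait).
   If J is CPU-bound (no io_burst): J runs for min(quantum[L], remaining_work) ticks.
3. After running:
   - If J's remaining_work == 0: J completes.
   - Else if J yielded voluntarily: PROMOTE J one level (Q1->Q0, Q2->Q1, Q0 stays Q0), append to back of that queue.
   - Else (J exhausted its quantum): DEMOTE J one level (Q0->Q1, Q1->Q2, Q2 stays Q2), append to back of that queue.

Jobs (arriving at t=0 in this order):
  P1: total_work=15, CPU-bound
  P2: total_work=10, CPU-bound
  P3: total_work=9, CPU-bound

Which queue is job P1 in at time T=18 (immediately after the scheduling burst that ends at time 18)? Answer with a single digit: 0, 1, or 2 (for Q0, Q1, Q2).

t=0-2: P1@Q0 runs 2, rem=13, quantum used, demote→Q1. Q0=[P2,P3] Q1=[P1] Q2=[]
t=2-4: P2@Q0 runs 2, rem=8, quantum used, demote→Q1. Q0=[P3] Q1=[P1,P2] Q2=[]
t=4-6: P3@Q0 runs 2, rem=7, quantum used, demote→Q1. Q0=[] Q1=[P1,P2,P3] Q2=[]
t=6-10: P1@Q1 runs 4, rem=9, quantum used, demote→Q2. Q0=[] Q1=[P2,P3] Q2=[P1]
t=10-14: P2@Q1 runs 4, rem=4, quantum used, demote→Q2. Q0=[] Q1=[P3] Q2=[P1,P2]
t=14-18: P3@Q1 runs 4, rem=3, quantum used, demote→Q2. Q0=[] Q1=[] Q2=[P1,P2,P3]
t=18-26: P1@Q2 runs 8, rem=1, quantum used, demote→Q2. Q0=[] Q1=[] Q2=[P2,P3,P1]
t=26-30: P2@Q2 runs 4, rem=0, completes. Q0=[] Q1=[] Q2=[P3,P1]
t=30-33: P3@Q2 runs 3, rem=0, completes. Q0=[] Q1=[] Q2=[P1]
t=33-34: P1@Q2 runs 1, rem=0, completes. Q0=[] Q1=[] Q2=[]

Answer: 2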